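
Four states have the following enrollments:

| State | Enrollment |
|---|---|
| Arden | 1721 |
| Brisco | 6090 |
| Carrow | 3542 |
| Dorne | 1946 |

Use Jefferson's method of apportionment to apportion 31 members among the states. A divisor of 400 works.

Arden: 4; Brisco: 15; Carrow: 8; Dorne: 4

With modified divisor 400: modified quotas Arden 4.303, Brisco 15.225, Carrow 8.855, Dorne 4.865.
Rounding down: Arden 4, Brisco 15, Carrow 8, Dorne 4 (total 31).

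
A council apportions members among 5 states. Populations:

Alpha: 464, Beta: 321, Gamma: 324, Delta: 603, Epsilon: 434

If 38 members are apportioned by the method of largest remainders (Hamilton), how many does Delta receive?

Total 2146; standard divisor 2146/38 ≈ 56.474.
Standard quotas: Alpha 8.216, Beta 5.684, Gamma 5.737, Delta 10.678, Epsilon 7.685.
Lower quotas: Alpha 8, Beta 5, Gamma 5, Delta 10, Epsilon 7 (sum 35, leaving 3 seats).
Remainders in descending order: Gamma 0.737, Epsilon 0.685, Beta 0.684, Delta 0.678, Alpha 0.216.
The surplus seats go to Gamma, Epsilon, Beta.
Delta receives 10.

10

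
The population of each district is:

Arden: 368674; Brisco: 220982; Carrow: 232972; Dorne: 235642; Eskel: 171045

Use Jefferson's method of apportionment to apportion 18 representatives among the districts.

Arden: 6; Brisco: 3; Carrow: 3; Dorne: 4; Eskel: 2

Standard divisor 1229315/18 ≈ 68295.278; standard quotas: Arden 5.398, Brisco 3.236, Carrow 3.411, Dorne 3.450, Eskel 2.504.
Rounding down gives 5, 3, 3, 3, 2 = 16 seats, so the divisor must be adjusted.
With modified divisor 58600: modified quotas Arden 6.291, Brisco 3.771, Carrow 3.976, Dorne 4.021, Eskel 2.919.
Rounding down: Arden 6, Brisco 3, Carrow 3, Dorne 4, Eskel 2 (total 18).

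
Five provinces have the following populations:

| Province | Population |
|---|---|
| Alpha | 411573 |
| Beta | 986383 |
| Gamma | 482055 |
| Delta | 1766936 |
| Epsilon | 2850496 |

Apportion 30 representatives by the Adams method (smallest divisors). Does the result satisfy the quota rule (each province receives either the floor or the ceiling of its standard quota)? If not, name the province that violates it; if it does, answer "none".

Standard quotas: Alpha 1.900, Beta 4.554, Gamma 2.226, Delta 8.158, Epsilon 13.161.
Adams allocation: Alpha 2, Beta 5, Gamma 3, Delta 8, Epsilon 12.
Epsilon has quota 13.161 (lower 13, upper 14) but receives 12 — outside the quota interval.

Epsilon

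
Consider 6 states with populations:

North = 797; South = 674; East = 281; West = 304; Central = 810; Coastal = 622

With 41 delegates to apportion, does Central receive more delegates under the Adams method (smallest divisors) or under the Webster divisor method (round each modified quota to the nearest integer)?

Webster

Adams: North 9, South 8, East 4, West 4, Central 9, Coastal 7.
Webster: North 9, South 8, East 3, West 4, Central 10, Coastal 7.
Central gets 9 under Adams and 10 under Webster.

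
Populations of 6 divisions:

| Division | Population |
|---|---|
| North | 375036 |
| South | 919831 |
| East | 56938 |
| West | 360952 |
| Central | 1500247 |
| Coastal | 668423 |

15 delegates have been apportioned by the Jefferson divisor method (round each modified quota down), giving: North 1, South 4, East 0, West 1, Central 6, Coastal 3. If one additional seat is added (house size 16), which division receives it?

Central

Priority for the next seat is population ÷ (current seats + 1).
Priorities: North 187518.000, South 183966.200, East 56938.000, West 180476.000, Central 214321.000, Coastal 167105.750.
Highest priority: Central.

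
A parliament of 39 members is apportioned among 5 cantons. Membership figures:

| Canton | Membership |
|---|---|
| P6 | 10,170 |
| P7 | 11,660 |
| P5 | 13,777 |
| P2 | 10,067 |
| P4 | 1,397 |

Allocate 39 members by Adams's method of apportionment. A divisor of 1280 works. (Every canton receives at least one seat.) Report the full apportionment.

With modified divisor 1280: modified quotas P6 7.945, P7 9.109, P5 10.763, P2 7.865, P4 1.091.
Rounding up: P6 8, P7 10, P5 11, P2 8, P4 2 (total 39).

P6: 8, P7: 10, P5: 11, P2: 8, P4: 2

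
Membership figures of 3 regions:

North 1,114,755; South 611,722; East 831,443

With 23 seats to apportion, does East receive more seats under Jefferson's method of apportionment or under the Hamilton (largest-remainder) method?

Jefferson: North 10, South 5, East 8.
Hamilton: North 10, South 6, East 7.
East gets 8 under Jefferson and 7 under Hamilton.

Jefferson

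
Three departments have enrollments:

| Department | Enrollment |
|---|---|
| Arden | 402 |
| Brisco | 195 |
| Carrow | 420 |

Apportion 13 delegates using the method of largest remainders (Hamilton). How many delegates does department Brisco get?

3

Total 1017; standard divisor 1017/13 ≈ 78.231.
Standard quotas: Arden 5.139, Brisco 2.493, Carrow 5.369.
Lower quotas: Arden 5, Brisco 2, Carrow 5 (sum 12, leaving 1 seat).
Remainders in descending order: Brisco 0.493, Carrow 0.369, Arden 0.139.
Largest remainder: Brisco receives the extra seat.
Brisco receives 3.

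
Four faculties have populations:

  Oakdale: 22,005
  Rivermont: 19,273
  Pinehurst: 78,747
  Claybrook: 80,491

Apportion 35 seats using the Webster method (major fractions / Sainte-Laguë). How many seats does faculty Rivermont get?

Standard divisor 200516/35 ≈ 5729.029; standard quotas: Oakdale 3.841, Rivermont 3.364, Pinehurst 13.745, Claybrook 14.050.
Rounding to the nearest integer gives Oakdale 4, Rivermont 3, Pinehurst 14, Claybrook 14 — total 35, matching the house size, so no adjustment is needed.
Rivermont receives 3.

3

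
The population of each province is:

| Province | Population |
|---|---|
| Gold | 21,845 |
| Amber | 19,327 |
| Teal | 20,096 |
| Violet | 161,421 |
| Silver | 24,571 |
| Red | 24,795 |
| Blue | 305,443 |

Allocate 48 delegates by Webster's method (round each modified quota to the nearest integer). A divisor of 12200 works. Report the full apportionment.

With modified divisor 12200: modified quotas Gold 1.791, Amber 1.584, Teal 1.647, Violet 13.231, Silver 2.014, Red 2.032, Blue 25.036.
Rounding to the nearest integer: Gold 2, Amber 2, Teal 2, Violet 13, Silver 2, Red 2, Blue 25 (total 48).

Gold: 2; Amber: 2; Teal: 2; Violet: 13; Silver: 2; Red: 2; Blue: 25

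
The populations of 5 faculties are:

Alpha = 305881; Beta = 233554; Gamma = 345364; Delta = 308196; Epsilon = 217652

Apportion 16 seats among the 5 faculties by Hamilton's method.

The standard divisor is 1410647/16 ≈ 88165.438.
Standard quotas: Alpha 3.4694, Beta 2.6490, Gamma 3.9172, Delta 3.4957, Epsilon 2.4687.
Lower quotas: Alpha 3, Beta 2, Gamma 3, Delta 3, Epsilon 2 (sum 13, leaving 3 seats).
Remainders in descending order: Gamma 0.9172, Beta 0.6490, Delta 0.4957, Alpha 0.4694, Epsilon 0.4687.
The surplus seats go to Gamma, Beta, Delta.

Alpha: 3; Beta: 3; Gamma: 4; Delta: 4; Epsilon: 2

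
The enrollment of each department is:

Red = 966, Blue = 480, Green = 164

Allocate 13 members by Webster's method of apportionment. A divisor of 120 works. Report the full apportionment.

Red 8; Blue 4; Green 1

With modified divisor 120: modified quotas Red 8.050, Blue 4.000, Green 1.367.
Rounding to the nearest integer: Red 8, Blue 4, Green 1 (total 13).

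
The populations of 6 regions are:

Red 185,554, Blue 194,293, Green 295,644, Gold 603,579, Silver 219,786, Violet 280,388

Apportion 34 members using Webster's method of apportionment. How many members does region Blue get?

4

Standard divisor 1779244/34 ≈ 52330.706; standard quotas: Red 3.546, Blue 3.713, Green 5.650, Gold 11.534, Silver 4.200, Violet 5.358.
Rounding to the nearest integer gives 4, 4, 6, 12, 4, 5 = 35 seats, so the divisor must be adjusted.
With modified divisor 52644.2: modified quotas Red 3.525, Blue 3.691, Green 5.616, Gold 11.465, Silver 4.175, Violet 5.326.
Rounding to the nearest integer: Red 4, Blue 4, Green 6, Gold 11, Silver 4, Violet 5 (total 34).
Blue receives 4.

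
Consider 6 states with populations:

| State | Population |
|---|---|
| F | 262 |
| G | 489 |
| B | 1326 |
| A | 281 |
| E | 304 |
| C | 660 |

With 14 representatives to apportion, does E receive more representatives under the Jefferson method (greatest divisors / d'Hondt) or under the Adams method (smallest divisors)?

Adams

Jefferson: F 1, G 2, B 6, A 1, E 1, C 3.
Adams: F 1, G 2, B 5, A 1, E 2, C 3.
E gets 1 under Jefferson and 2 under Adams.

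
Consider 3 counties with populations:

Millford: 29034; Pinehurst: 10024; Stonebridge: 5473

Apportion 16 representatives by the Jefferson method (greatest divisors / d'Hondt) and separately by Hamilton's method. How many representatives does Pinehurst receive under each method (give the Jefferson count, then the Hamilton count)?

3 and 4

Jefferson: Millford 11, Pinehurst 3, Stonebridge 2.
Hamilton: Millford 10, Pinehurst 4, Stonebridge 2.
Pinehurst gets 3 under Jefferson and 4 under Hamilton.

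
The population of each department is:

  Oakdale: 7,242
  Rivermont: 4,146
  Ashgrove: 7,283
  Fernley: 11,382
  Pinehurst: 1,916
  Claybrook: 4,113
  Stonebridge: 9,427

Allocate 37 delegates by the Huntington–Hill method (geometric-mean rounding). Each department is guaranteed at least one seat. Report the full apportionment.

With divisor 1230: modified quotas Oakdale 5.888, Rivermont 3.371, Ashgrove 5.921, Fernley 9.254, Pinehurst 1.558, Claybrook 3.344, Stonebridge 7.664.
Geometric-mean thresholds: Oakdale √(5·6)=5.477, Rivermont √(3·4)=3.464, Ashgrove √(5·6)=5.477, Fernley √(9·10)=9.487, Pinehurst √(1·2)=1.414, Claybrook √(3·4)=3.464, Stonebridge √(7·8)=7.483.
Each quota rounded against its threshold gives Oakdale 6, Rivermont 3, Ashgrove 6, Fernley 9, Pinehurst 2, Claybrook 3, Stonebridge 8 (total 37).

Oakdale 6, Rivermont 3, Ashgrove 6, Fernley 9, Pinehurst 2, Claybrook 3, Stonebridge 8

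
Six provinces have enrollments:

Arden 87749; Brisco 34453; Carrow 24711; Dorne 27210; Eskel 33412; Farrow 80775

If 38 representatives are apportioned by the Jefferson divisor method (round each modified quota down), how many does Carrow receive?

3

Standard divisor 288310/38 ≈ 7587.105; standard quotas: Arden 11.566, Brisco 4.541, Carrow 3.257, Dorne 3.586, Eskel 4.404, Farrow 10.646.
Rounding down gives 11, 4, 3, 3, 4, 10 = 35 seats, so the divisor must be adjusted.
With modified divisor 6850: modified quotas Arden 12.810, Brisco 5.030, Carrow 3.607, Dorne 3.972, Eskel 4.878, Farrow 11.792.
Rounding down: Arden 12, Brisco 5, Carrow 3, Dorne 3, Eskel 4, Farrow 11 (total 38).
Carrow receives 3.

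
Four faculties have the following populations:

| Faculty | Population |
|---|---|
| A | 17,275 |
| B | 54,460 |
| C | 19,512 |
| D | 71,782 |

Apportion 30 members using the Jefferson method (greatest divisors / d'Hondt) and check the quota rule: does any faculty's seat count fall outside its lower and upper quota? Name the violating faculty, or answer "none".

Standard quotas: A 3.179, B 10.022, C 3.591, D 13.209.
Jefferson allocation: A 3, B 10, C 3, D 14.
Every allocation lies between the lower and upper quota.

none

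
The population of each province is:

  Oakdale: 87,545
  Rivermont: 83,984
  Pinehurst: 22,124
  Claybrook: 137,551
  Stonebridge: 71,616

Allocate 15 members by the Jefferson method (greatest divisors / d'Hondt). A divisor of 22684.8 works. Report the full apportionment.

With modified divisor 22684.8: modified quotas Oakdale 3.859, Rivermont 3.702, Pinehurst 0.975, Claybrook 6.064, Stonebridge 3.157.
Rounding down: Oakdale 3, Rivermont 3, Pinehurst 0, Claybrook 6, Stonebridge 3 (total 15).

Oakdale 3; Rivermont 3; Pinehurst 0; Claybrook 6; Stonebridge 3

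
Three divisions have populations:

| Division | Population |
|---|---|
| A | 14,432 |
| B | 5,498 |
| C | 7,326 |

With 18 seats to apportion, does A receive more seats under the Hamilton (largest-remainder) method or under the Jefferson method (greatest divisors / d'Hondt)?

Jefferson

Hamilton: A 9, B 4, C 5.
Jefferson: A 10, B 3, C 5.
A gets 9 under Hamilton and 10 under Jefferson.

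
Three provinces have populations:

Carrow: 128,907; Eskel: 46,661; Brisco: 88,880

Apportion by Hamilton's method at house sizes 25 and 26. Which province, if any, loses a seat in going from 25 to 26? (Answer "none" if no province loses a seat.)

Eskel

At 25 seats: Carrow 12, Eskel 5, Brisco 8.
At 26 seats: Carrow 13, Eskel 4, Brisco 9.
Eskel drops from 5 to 4.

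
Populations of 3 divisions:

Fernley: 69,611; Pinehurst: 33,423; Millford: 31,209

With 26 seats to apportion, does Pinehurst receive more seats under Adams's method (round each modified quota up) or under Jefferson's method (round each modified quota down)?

Adams: Fernley 13, Pinehurst 7, Millford 6.
Jefferson: Fernley 14, Pinehurst 6, Millford 6.
Pinehurst gets 7 under Adams and 6 under Jefferson.

Adams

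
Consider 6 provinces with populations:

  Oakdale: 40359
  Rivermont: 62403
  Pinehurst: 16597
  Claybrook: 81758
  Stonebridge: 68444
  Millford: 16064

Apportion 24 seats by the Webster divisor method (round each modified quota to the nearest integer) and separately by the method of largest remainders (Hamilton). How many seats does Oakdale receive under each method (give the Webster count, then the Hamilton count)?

4 and 3

Webster: Oakdale 4, Rivermont 5, Pinehurst 1, Claybrook 7, Stonebridge 6, Millford 1.
Hamilton: Oakdale 3, Rivermont 5, Pinehurst 2, Claybrook 7, Stonebridge 6, Millford 1.
Oakdale gets 4 under Webster and 3 under Hamilton.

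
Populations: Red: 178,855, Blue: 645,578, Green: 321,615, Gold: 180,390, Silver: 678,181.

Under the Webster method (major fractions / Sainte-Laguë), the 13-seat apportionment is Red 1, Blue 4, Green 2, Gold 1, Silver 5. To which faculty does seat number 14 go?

Blue

Priority for the next seat is population ÷ (current seats + 0.5).
Priorities: Red 119236.667, Blue 143461.778, Green 128646.000, Gold 120260.000, Silver 123305.636.
Highest priority: Blue.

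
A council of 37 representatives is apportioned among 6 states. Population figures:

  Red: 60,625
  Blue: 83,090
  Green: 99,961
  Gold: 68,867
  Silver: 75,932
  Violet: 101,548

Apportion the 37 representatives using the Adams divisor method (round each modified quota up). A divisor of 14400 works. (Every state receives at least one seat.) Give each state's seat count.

Red 5; Blue 6; Green 7; Gold 5; Silver 6; Violet 8

With modified divisor 14400: modified quotas Red 4.210, Blue 5.770, Green 6.942, Gold 4.782, Silver 5.273, Violet 7.052.
Rounding up: Red 5, Blue 6, Green 7, Gold 5, Silver 6, Violet 8 (total 37).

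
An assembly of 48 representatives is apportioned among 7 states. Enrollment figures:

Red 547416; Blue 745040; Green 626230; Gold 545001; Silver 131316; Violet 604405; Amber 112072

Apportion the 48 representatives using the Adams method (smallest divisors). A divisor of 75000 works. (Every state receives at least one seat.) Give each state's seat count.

With modified divisor 75000: modified quotas Red 7.299, Blue 9.934, Green 8.350, Gold 7.267, Silver 1.751, Violet 8.059, Amber 1.494.
Rounding up: Red 8, Blue 10, Green 9, Gold 8, Silver 2, Violet 9, Amber 2 (total 48).

Red: 8, Blue: 10, Green: 9, Gold: 8, Silver: 2, Violet: 9, Amber: 2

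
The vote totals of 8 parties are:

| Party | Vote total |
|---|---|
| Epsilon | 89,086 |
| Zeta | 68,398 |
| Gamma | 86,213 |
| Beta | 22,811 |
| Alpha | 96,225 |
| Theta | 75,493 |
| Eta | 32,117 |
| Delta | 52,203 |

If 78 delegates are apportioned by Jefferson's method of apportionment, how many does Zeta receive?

Standard divisor 522546/78 ≈ 6699.308; standard quotas: Epsilon 13.298, Zeta 10.210, Gamma 12.869, Beta 3.405, Alpha 14.363, Theta 11.269, Eta 4.794, Delta 7.792.
Rounding down gives 13, 10, 12, 3, 14, 11, 4, 7 = 74 seats, so the divisor must be adjusted.
With modified divisor 6390: modified quotas Epsilon 13.941, Zeta 10.704, Gamma 13.492, Beta 3.570, Alpha 15.059, Theta 11.814, Eta 5.026, Delta 8.169.
Rounding down: Epsilon 13, Zeta 10, Gamma 13, Beta 3, Alpha 15, Theta 11, Eta 5, Delta 8 (total 78).
Zeta receives 10.

10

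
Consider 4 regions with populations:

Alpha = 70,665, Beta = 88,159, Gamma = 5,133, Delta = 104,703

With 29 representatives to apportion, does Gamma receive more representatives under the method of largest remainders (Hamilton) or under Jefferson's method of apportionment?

Hamilton: Alpha 8, Beta 9, Gamma 1, Delta 11.
Jefferson: Alpha 8, Beta 10, Gamma 0, Delta 11.
Gamma gets 1 under Hamilton and 0 under Jefferson.

Hamilton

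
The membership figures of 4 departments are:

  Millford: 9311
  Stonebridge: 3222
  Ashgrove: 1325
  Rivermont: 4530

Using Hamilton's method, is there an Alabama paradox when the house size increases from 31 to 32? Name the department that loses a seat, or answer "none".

none

At 31 seats: Millford 16, Stonebridge 5, Ashgrove 2, Rivermont 8.
At 32 seats: Millford 16, Stonebridge 6, Ashgrove 2, Rivermont 8.
No department's allocation decreased.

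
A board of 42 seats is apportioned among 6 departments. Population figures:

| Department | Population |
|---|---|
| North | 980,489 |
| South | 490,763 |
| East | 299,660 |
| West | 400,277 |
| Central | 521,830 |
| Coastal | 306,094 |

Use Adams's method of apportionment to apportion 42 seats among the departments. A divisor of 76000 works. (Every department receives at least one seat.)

North: 13, South: 7, East: 4, West: 6, Central: 7, Coastal: 5

With modified divisor 76000: modified quotas North 12.901, South 6.457, East 3.943, West 5.267, Central 6.866, Coastal 4.028.
Rounding up: North 13, South 7, East 4, West 6, Central 7, Coastal 5 (total 42).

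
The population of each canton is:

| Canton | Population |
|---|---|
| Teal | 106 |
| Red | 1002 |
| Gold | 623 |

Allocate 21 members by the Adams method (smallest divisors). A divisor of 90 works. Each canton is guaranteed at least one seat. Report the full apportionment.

Teal=2; Red=12; Gold=7

With modified divisor 90: modified quotas Teal 1.178, Red 11.133, Gold 6.922.
Rounding up: Teal 2, Red 12, Gold 7 (total 21).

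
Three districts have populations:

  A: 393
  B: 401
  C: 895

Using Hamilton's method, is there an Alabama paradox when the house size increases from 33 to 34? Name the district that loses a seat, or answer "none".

none

At 33 seats: A 8, B 8, C 17.
At 34 seats: A 8, B 8, C 18.
No district's allocation decreased.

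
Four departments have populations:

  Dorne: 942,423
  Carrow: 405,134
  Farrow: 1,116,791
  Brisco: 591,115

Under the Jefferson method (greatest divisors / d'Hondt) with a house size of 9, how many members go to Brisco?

Standard divisor 3055463/9 ≈ 339495.889; standard quotas: Dorne 2.776, Carrow 1.193, Farrow 3.290, Brisco 1.741.
Rounding down gives 2, 1, 3, 1 = 7 seats, so the divisor must be adjusted.
With modified divisor 287400: modified quotas Dorne 3.279, Carrow 1.410, Farrow 3.886, Brisco 2.057.
Rounding down: Dorne 3, Carrow 1, Farrow 3, Brisco 2 (total 9).
Brisco receives 2.

2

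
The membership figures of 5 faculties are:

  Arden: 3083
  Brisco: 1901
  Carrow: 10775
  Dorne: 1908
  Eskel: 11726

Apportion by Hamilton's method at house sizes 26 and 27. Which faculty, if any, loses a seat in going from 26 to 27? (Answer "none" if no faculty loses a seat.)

Brisco

At 26 seats: Arden 3, Brisco 2, Carrow 9, Dorne 2, Eskel 10.
At 27 seats: Arden 3, Brisco 1, Carrow 10, Dorne 2, Eskel 11.
Brisco drops from 2 to 1.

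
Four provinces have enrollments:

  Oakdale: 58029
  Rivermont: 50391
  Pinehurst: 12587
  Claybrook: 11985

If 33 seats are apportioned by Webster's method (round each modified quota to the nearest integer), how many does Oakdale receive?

Standard divisor 132992/33 ≈ 4030.061; standard quotas: Oakdale 14.399, Rivermont 12.504, Pinehurst 3.123, Claybrook 2.974.
Rounding to the nearest integer gives Oakdale 14, Rivermont 13, Pinehurst 3, Claybrook 3 — total 33, matching the house size, so no adjustment is needed.
Oakdale receives 14.

14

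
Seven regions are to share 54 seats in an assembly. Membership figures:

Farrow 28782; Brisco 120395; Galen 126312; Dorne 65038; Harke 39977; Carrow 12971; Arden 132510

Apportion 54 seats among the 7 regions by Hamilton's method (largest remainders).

Farrow 3, Brisco 12, Galen 13, Dorne 7, Harke 4, Carrow 1, Arden 14

The standard divisor is 525985/54 ≈ 9740.463.
Standard quotas: Farrow 2.9549, Brisco 12.3603, Galen 12.9678, Dorne 6.6771, Harke 4.1042, Carrow 1.3317, Arden 13.6041.
Lower quotas: Farrow 2, Brisco 12, Galen 12, Dorne 6, Harke 4, Carrow 1, Arden 13 (sum 50, leaving 4 seats).
Remainders in descending order: Galen 0.9678, Farrow 0.9549, Dorne 0.6771, Arden 0.6041, Brisco 0.3603, Carrow 0.3317, Harke 0.1042.
Largest remainders: Galen, Farrow, Dorne, Arden receive the extra seats.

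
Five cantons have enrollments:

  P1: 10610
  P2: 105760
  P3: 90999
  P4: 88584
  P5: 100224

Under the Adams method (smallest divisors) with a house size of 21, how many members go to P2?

5

Standard divisor 396177/21 ≈ 18865.571; standard quotas: P1 0.562, P2 5.606, P3 4.824, P4 4.696, P5 5.313.
Rounding up gives 1, 6, 5, 5, 6 = 23 seats, so the divisor must be adjusted.
With modified divisor 21600: modified quotas P1 0.491, P2 4.896, P3 4.213, P4 4.101, P5 4.640.
Rounding up: P1 1, P2 5, P3 5, P4 5, P5 5 (total 21).
P2 receives 5.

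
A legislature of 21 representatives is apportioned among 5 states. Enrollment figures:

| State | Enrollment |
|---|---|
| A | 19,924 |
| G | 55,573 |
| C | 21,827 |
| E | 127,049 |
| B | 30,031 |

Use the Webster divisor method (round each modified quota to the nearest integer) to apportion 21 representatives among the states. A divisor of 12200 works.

A 2; G 5; C 2; E 10; B 2

With modified divisor 12200: modified quotas A 1.633, G 4.555, C 1.789, E 10.414, B 2.462.
Rounding to the nearest integer: A 2, G 5, C 2, E 10, B 2 (total 21).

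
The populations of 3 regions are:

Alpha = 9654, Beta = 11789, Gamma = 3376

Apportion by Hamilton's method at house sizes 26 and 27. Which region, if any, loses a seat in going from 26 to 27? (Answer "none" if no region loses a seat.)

none

At 26 seats: Alpha 10, Beta 12, Gamma 4.
At 27 seats: Alpha 10, Beta 13, Gamma 4.
No region's allocation decreased.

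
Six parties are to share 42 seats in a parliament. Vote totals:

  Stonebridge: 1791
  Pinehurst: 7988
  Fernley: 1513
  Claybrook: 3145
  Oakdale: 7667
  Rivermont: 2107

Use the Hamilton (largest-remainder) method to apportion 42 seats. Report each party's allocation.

The standard divisor is 24211/42 ≈ 576.452.
Standard quotas: Stonebridge 3.1069, Pinehurst 13.8572, Fernley 2.6247, Claybrook 5.4558, Oakdale 13.3003, Rivermont 3.6551.
Lower quotas: Stonebridge 3, Pinehurst 13, Fernley 2, Claybrook 5, Oakdale 13, Rivermont 3 (sum 39, leaving 3 seats).
Remainders in descending order: Pinehurst 0.8572, Rivermont 0.6551, Fernley 0.6247, Claybrook 0.4558, Oakdale 0.3003, Stonebridge 0.1069.
The surplus seats go to Pinehurst, Rivermont, Fernley.

Stonebridge 3, Pinehurst 14, Fernley 3, Claybrook 5, Oakdale 13, Rivermont 4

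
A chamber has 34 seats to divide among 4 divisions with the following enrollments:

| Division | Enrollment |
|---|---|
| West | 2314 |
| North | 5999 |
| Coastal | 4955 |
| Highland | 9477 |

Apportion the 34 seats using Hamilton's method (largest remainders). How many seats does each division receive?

The standard divisor is 22745/34 ≈ 668.971.
Standard quotas: West 3.4590, North 8.9675, Coastal 7.4069, Highland 14.1665.
Lower quotas: West 3, North 8, Coastal 7, Highland 14 (sum 32, leaving 2 seats).
Remainders in descending order: North 0.9675, West 0.4590, Coastal 0.4069, Highland 0.1665.
Largest remainders: North, West receive the extra seats.

West 4, North 9, Coastal 7, Highland 14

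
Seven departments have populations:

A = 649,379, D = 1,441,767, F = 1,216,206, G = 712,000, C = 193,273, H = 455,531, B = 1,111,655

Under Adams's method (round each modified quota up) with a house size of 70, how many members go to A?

Standard divisor 5779811/70 ≈ 82568.729; standard quotas: A 7.865, D 17.461, F 14.730, G 8.623, C 2.341, H 5.517, B 13.463.
Rounding up gives 8, 18, 15, 9, 3, 6, 14 = 73 seats, so the divisor must be adjusted.
With modified divisor 87900: modified quotas A 7.388, D 16.402, F 13.836, G 8.100, C 2.199, H 5.182, B 12.647.
Rounding up: A 8, D 17, F 14, G 9, C 3, H 6, B 13 (total 70).
A receives 8.

8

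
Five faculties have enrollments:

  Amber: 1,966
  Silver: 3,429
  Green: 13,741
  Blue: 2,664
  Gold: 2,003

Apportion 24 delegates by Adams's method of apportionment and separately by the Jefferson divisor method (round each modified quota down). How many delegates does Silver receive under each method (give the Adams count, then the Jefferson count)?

Adams: Amber 2, Silver 4, Green 13, Blue 3, Gold 2.
Jefferson: Amber 2, Silver 3, Green 15, Blue 2, Gold 2.
Silver gets 4 under Adams and 3 under Jefferson.

4 and 3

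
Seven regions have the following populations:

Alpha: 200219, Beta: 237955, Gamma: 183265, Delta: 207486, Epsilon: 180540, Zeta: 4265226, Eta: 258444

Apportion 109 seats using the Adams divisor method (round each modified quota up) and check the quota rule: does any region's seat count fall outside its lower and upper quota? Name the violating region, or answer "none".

Standard quotas: Alpha 3.944, Beta 4.688, Gamma 3.610, Delta 4.087, Epsilon 3.557, Zeta 84.023, Eta 5.091.
Adams allocation: Alpha 4, Beta 5, Gamma 4, Delta 4, Epsilon 4, Zeta 83, Eta 5.
Zeta has quota 84.023 (lower 84, upper 85) but receives 83 — outside the quota interval.

Zeta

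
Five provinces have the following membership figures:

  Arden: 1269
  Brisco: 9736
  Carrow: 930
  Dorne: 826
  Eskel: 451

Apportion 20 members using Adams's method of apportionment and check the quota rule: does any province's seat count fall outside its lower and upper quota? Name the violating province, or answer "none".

Standard quotas: Arden 1.921, Brisco 14.738, Carrow 1.408, Dorne 1.250, Eskel 0.683.
Adams allocation: Arden 2, Brisco 13, Carrow 2, Dorne 2, Eskel 1.
Brisco has quota 14.738 (lower 14, upper 15) but receives 13 — outside the quota interval.

Brisco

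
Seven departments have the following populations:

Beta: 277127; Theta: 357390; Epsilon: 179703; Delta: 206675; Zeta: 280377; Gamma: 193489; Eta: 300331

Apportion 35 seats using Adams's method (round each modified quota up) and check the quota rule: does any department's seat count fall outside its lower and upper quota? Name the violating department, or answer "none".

none

Standard quotas: Beta 5.403, Theta 6.968, Epsilon 3.504, Delta 4.030, Zeta 5.467, Gamma 3.773, Eta 5.856.
Adams allocation: Beta 5, Theta 7, Epsilon 4, Delta 4, Zeta 5, Gamma 4, Eta 6.
Every allocation lies between the lower and upper quota.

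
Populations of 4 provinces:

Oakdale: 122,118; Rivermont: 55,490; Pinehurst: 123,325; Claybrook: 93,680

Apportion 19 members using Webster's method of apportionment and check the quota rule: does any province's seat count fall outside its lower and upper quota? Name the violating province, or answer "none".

Standard quotas: Oakdale 5.880, Rivermont 2.672, Pinehurst 5.938, Claybrook 4.511.
Webster allocation: Oakdale 6, Rivermont 3, Pinehurst 6, Claybrook 4.
Every allocation lies between the lower and upper quota.

none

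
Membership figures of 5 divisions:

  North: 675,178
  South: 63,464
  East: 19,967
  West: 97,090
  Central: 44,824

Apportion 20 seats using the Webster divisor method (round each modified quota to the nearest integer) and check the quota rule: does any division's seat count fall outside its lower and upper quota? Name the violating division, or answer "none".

North

Standard quotas: North 14.995, South 1.409, East 0.443, West 2.156, Central 0.996.
Webster allocation: North 16, South 1, East 0, West 2, Central 1.
North has quota 14.995 (lower 14, upper 15) but receives 16 — outside the quota interval.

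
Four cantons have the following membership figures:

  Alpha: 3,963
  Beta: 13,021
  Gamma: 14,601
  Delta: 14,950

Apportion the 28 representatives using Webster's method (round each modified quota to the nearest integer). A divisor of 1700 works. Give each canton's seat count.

With modified divisor 1700: modified quotas Alpha 2.331, Beta 7.659, Gamma 8.589, Delta 8.794.
Rounding to the nearest integer: Alpha 2, Beta 8, Gamma 9, Delta 9 (total 28).

Alpha=2; Beta=8; Gamma=9; Delta=9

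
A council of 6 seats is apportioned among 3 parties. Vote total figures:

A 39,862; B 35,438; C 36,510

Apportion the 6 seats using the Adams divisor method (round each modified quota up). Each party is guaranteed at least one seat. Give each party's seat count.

A 2; B 2; C 2

Standard divisor 111810/6 ≈ 18635; standard quotas: A 2.139, B 1.902, C 1.959.
Rounding up gives 3, 2, 2 = 7 seats, so the divisor must be adjusted.
With modified divisor 27700: modified quotas A 1.439, B 1.279, C 1.318.
Rounding up: A 2, B 2, C 2 (total 6).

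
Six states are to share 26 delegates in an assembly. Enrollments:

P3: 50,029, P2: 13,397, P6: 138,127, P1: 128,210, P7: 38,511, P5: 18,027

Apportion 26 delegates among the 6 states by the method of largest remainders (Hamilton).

P3 3, P2 1, P6 9, P1 9, P7 3, P5 1

Total 386301; standard divisor 386301/26 ≈ 14857.731.
Standard quotas: P3 3.3672, P2 0.9017, P6 9.2966, P1 8.6292, P7 2.5920, P5 1.2133.
Lower quotas: P3 3, P2 0, P6 9, P1 8, P7 2, P5 1 (sum 23, leaving 3 seats).
Remainders in descending order: P2 0.9017, P1 0.6292, P7 0.5920, P3 0.3672, P6 0.2966, P5 0.2133.
Largest remainders: P2, P1, P7 receive the extra seats.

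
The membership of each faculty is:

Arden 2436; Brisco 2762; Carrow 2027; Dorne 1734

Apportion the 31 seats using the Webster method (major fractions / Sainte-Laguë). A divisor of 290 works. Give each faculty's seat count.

Arden: 8, Brisco: 10, Carrow: 7, Dorne: 6

With modified divisor 290: modified quotas Arden 8.400, Brisco 9.524, Carrow 6.990, Dorne 5.979.
Rounding to the nearest integer: Arden 8, Brisco 10, Carrow 7, Dorne 6 (total 31).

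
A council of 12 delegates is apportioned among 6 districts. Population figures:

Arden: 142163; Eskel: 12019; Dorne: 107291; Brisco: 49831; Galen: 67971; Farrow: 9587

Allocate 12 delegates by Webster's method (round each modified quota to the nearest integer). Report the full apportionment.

Standard divisor 388862/12 ≈ 32405.167; standard quotas: Arden 4.387, Eskel 0.371, Dorne 3.311, Brisco 1.538, Galen 2.098, Farrow 0.296.
Rounding to the nearest integer gives 4, 0, 3, 2, 2, 0 = 11 seats, so the divisor must be adjusted.
With modified divisor 31100: modified quotas Arden 4.571, Eskel 0.386, Dorne 3.450, Brisco 1.602, Galen 2.186, Farrow 0.308.
Rounding to the nearest integer: Arden 5, Eskel 0, Dorne 3, Brisco 2, Galen 2, Farrow 0 (total 12).

Arden 5; Eskel 0; Dorne 3; Brisco 2; Galen 2; Farrow 0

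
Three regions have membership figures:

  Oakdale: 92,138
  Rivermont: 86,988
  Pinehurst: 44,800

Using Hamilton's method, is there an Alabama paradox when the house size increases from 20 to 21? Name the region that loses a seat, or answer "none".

At 20 seats: Oakdale 8, Rivermont 8, Pinehurst 4.
At 21 seats: Oakdale 9, Rivermont 8, Pinehurst 4.
No region's allocation decreased.

none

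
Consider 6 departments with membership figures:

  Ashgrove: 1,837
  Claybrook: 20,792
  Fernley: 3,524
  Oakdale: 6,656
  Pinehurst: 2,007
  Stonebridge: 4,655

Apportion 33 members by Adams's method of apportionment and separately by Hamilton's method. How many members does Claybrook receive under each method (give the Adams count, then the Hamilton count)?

Adams: Ashgrove 2, Claybrook 16, Fernley 3, Oakdale 6, Pinehurst 2, Stonebridge 4.
Hamilton: Ashgrove 1, Claybrook 17, Fernley 3, Oakdale 6, Pinehurst 2, Stonebridge 4.
Claybrook gets 16 under Adams and 17 under Hamilton.

16 and 17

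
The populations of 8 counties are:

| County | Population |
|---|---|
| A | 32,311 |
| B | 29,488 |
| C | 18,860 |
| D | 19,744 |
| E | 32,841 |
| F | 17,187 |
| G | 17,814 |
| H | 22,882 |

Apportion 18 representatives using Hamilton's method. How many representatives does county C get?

Total 191127; standard divisor 191127/18 ≈ 10618.167.
Standard quotas: A 3.0430, B 2.7771, C 1.7762, D 1.8595, E 3.0929, F 1.6186, G 1.6777, H 2.1550.
Lower quotas: A 3, B 2, C 1, D 1, E 3, F 1, G 1, H 2 (sum 14, leaving 4 seats).
Remainders in descending order: D 0.8595, B 0.7771, C 0.7762, G 0.6777, F 0.6186, H 0.1550, E 0.0929, A 0.0430.
The surplus seats go to D, B, C, G.
C receives 2.

2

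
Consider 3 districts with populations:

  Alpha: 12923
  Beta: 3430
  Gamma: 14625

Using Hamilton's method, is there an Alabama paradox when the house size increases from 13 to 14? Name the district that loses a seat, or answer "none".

At 13 seats: Alpha 5, Beta 2, Gamma 6.
At 14 seats: Alpha 6, Beta 1, Gamma 7.
Beta drops from 2 to 1.

Beta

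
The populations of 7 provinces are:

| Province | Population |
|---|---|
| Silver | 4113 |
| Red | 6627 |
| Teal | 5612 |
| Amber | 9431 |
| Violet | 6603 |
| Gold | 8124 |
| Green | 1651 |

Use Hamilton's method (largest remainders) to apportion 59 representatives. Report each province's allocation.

Silver: 6, Red: 9, Teal: 8, Amber: 13, Violet: 9, Gold: 12, Green: 2

Standard divisor: 42161 ÷ 59 ≈ 714.593.
Standard quotas: Silver 5.7557, Red 9.2738, Teal 7.8534, Amber 13.1977, Violet 9.2402, Gold 11.3687, Green 2.3104.
Lower quotas: Silver 5, Red 9, Teal 7, Amber 13, Violet 9, Gold 11, Green 2 (sum 56, leaving 3 seats).
Remainders in descending order: Teal 0.8534, Silver 0.7557, Gold 0.3687, Green 0.3104, Red 0.2738, Violet 0.2402, Amber 0.1977.
Largest remainders: Teal, Silver, Gold receive the extra seats.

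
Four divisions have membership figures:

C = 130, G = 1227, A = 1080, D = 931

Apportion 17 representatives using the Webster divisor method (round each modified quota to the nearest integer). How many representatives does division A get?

Standard divisor 3368/17 ≈ 198.118; standard quotas: C 0.656, G 6.193, A 5.451, D 4.699.
Rounding to the nearest integer gives C 1, G 6, A 5, D 5 — total 17, matching the house size, so no adjustment is needed.
A receives 5.

5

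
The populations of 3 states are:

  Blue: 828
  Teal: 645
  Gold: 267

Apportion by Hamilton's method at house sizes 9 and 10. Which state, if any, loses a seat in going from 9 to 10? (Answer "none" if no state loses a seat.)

Gold

At 9 seats: Blue 4, Teal 3, Gold 2.
At 10 seats: Blue 5, Teal 4, Gold 1.
Gold drops from 2 to 1.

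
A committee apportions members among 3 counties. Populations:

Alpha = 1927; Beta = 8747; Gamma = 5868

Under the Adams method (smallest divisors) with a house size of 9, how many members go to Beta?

Standard divisor 16542/9 ≈ 1838; standard quotas: Alpha 1.048, Beta 4.759, Gamma 3.193.
Rounding up gives 2, 5, 4 = 11 seats, so the divisor must be adjusted.
With modified divisor 2100: modified quotas Alpha 0.918, Beta 4.165, Gamma 2.794.
Rounding up: Alpha 1, Beta 5, Gamma 3 (total 9).
Beta receives 5.

5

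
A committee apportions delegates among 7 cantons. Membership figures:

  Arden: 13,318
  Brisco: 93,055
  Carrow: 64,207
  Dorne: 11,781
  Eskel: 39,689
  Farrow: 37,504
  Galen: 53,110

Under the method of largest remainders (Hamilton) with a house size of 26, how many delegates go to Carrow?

Total 312664; standard divisor 312664/26 ≈ 12025.538.
Standard quotas: Arden 1.1075, Brisco 7.7381, Carrow 5.3392, Dorne 0.9797, Eskel 3.3004, Farrow 3.1187, Galen 4.4164.
Lower quotas: Arden 1, Brisco 7, Carrow 5, Dorne 0, Eskel 3, Farrow 3, Galen 4 (sum 23, leaving 3 seats).
Remainders in descending order: Dorne 0.9797, Brisco 0.7381, Galen 0.4164, Carrow 0.3392, Eskel 0.3004, Farrow 0.1187, Arden 0.1075.
Largest remainders: Dorne, Brisco, Galen receive the extra seats.
Carrow receives 5.

5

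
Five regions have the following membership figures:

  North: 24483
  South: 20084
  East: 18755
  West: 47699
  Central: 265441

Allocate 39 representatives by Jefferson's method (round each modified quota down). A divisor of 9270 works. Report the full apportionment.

North 2, South 2, East 2, West 5, Central 28

With modified divisor 9270: modified quotas North 2.641, South 2.167, East 2.023, West 5.146, Central 28.634.
Rounding down: North 2, South 2, East 2, West 5, Central 28 (total 39).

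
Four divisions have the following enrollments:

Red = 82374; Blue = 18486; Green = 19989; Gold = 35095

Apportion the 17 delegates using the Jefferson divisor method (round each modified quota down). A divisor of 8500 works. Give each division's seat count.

With modified divisor 8500: modified quotas Red 9.691, Blue 2.175, Green 2.352, Gold 4.129.
Rounding down: Red 9, Blue 2, Green 2, Gold 4 (total 17).

Red 9; Blue 2; Green 2; Gold 4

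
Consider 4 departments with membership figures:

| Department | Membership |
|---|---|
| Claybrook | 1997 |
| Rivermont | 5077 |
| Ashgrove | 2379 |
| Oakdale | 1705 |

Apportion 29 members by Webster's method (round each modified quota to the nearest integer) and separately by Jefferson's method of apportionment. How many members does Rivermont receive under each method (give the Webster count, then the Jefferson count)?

Webster: Claybrook 5, Rivermont 13, Ashgrove 6, Oakdale 5.
Jefferson: Claybrook 5, Rivermont 14, Ashgrove 6, Oakdale 4.
Rivermont gets 13 under Webster and 14 under Jefferson.

13 and 14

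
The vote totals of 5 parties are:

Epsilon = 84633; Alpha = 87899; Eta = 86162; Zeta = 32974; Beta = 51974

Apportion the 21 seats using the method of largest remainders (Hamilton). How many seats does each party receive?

Standard divisor: 343642 ÷ 21 ≈ 16363.905.
Standard quotas: Epsilon 5.1719, Alpha 5.3715, Eta 5.2654, Zeta 2.0150, Beta 3.1761.
Lower quotas: Epsilon 5, Alpha 5, Eta 5, Zeta 2, Beta 3 (sum 20, leaving 1 seat).
Remainders in descending order: Alpha 0.3715, Eta 0.2654, Beta 0.1761, Epsilon 0.1719, Zeta 0.0150.
Largest remainder: Alpha receives the extra seat.

Epsilon 5; Alpha 6; Eta 5; Zeta 2; Beta 3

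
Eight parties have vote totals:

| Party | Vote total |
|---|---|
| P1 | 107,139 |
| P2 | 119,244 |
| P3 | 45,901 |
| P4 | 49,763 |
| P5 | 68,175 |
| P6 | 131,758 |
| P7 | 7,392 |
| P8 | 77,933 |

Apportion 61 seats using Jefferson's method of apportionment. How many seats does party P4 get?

Standard divisor 607305/61 ≈ 9955.82; standard quotas: P1 10.761, P2 11.977, P3 4.610, P4 4.998, P5 6.848, P6 13.234, P7 0.742, P8 7.828.
Rounding down gives 10, 11, 4, 4, 6, 13, 0, 7 = 55 seats, so the divisor must be adjusted.
With modified divisor 9300: modified quotas P1 11.520, P2 12.822, P3 4.936, P4 5.351, P5 7.331, P6 14.168, P7 0.795, P8 8.380.
Rounding down: P1 11, P2 12, P3 4, P4 5, P5 7, P6 14, P7 0, P8 8 (total 61).
P4 receives 5.

5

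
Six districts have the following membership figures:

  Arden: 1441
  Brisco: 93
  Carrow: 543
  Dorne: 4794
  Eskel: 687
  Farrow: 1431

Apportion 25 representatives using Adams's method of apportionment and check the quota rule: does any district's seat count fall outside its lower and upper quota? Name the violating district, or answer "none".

Dorne

Standard quotas: Arden 4.008, Brisco 0.259, Carrow 1.510, Dorne 13.333, Eskel 1.911, Farrow 3.980.
Adams allocation: Arden 4, Brisco 1, Carrow 2, Dorne 12, Eskel 2, Farrow 4.
Dorne has quota 13.333 (lower 13, upper 14) but receives 12 — outside the quota interval.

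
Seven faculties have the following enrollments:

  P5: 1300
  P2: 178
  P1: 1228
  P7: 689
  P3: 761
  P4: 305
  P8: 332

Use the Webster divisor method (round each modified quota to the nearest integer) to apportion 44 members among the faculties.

P5 12, P2 2, P1 11, P7 6, P3 7, P4 3, P8 3

Standard divisor 4793/44 ≈ 108.932; standard quotas: P5 11.934, P2 1.634, P1 11.273, P7 6.325, P3 6.986, P4 2.800, P8 3.048.
Rounding to the nearest integer gives P5 12, P2 2, P1 11, P7 6, P3 7, P4 3, P8 3 — total 44, matching the house size, so no adjustment is needed.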